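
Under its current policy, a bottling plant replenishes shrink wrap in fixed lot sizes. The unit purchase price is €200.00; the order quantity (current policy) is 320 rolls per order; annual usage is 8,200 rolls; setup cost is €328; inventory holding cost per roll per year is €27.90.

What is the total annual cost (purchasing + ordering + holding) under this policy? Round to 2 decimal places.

€1,652,869.00

Ordering: D/Q × S = 8,200/320 × €328 = €8,405.00
Holding:  Q/2 × H = 320/2 × €27.9 = €4,464.00
Purchase cost = D·C = 8,200 × 200 = €1,640,000.00
Total = €8,405.00 + €4,464.00 + €1,640,000.00 = €1,652,869.00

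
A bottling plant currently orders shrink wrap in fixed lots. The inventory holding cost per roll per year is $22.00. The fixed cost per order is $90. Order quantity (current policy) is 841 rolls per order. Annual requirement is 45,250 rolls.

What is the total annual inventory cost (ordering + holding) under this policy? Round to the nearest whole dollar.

Orders/yr = 45,250/841 = 53.805; ordering cost = 53.805 × $90 = $4,842.45
Average inventory = 841/2 = 420.5; holding cost = 420.5 × $22 = $9,251.00
Total = $4,842.45 + $9,251.00 = $14,093.45

$14,093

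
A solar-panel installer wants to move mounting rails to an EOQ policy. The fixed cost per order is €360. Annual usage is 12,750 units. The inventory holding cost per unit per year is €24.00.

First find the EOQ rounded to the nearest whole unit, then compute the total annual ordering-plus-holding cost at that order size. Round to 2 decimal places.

Q* = √(2·D·S / H) = √(2·12,750·360 / 24) = √382,500.0 ≈ 618.47 → Q = 618 units
Orders/yr = 12,750/618 = 20.631; ordering cost = 20.631 × €360 = €7,427.18
Average inventory = 618/2 = 309; holding cost = 309 × €24 = €7,416.00
Total = €7,427.18 + €7,416.00 = €14,843.18

€14,843.18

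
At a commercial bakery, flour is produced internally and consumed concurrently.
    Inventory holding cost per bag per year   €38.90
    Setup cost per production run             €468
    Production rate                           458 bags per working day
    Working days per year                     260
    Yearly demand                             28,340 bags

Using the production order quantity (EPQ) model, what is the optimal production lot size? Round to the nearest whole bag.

946 bags

d = 28,340/260 = 109.0000 bags/day;  effective holding cost H(1 − d/p) = 38.9·(1 − 109.0000/458) = 29.64214
Q* = √(2DS / H_eff) = √(2·28,340·468 / 29.64214) ≈ 945.98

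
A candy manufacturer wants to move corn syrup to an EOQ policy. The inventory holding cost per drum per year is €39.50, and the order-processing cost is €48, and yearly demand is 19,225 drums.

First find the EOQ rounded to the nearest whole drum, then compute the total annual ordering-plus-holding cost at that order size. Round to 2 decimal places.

€8,538.22

Optimal lot size Q* = (2 × 19,225 × €48 / €39.5)^½ ≈ 216.16 → Q = 216 drums
Ordering: D/Q × S = 19,225/216 × €48 = €4,272.22
Holding:  Q/2 × H = 216/2 × €39.5 = €4,266.00
Total = €4,272.22 + €4,266.00 = €8,538.22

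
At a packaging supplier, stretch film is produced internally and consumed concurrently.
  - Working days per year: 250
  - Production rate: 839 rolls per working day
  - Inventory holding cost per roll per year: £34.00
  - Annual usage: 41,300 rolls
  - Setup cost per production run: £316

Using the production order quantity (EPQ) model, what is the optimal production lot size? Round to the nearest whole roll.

Daily demand d = 41,300/250 = 165.200; p = 839; 1 − d/p = 0.80310
EPQ = √(2DS / (H(1 − d/p)))
    = √(2 × 41,300 × 316 / (34 × 0.80310)) ≈ 977.71

978 rolls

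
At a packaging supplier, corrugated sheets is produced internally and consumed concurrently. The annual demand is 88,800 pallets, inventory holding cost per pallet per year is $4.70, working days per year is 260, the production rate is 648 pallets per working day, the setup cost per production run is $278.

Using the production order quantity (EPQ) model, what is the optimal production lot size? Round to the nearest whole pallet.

Daily demand d = 88,800/260 = 341.538; p = 648; 1 − d/p = 0.47293
EPQ = √(2DS / (H(1 − d/p)))
    = √(2 × 88,800 × 278 / (4.7 × 0.47293)) ≈ 4,712.97

4,713 pallets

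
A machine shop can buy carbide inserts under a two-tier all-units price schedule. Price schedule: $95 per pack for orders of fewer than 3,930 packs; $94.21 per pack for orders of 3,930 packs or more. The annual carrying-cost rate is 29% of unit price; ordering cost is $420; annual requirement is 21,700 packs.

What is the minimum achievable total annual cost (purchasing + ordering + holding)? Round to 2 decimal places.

$2,083,909.40

H₁ = 29%×$95 = $27.5500;  H₂ = 29%×$94.21 = $27.3209
EOQ₁ = √(2×21,700×420/27.5500) = 813.41  (< 3,930, feasible at tier 1)
EOQ₂ = √(2×21,700×420/27.3209) = 816.81  (< 3,930 → use Q = 3,930 at tier-2 price)
TC(tier 1 (EOQ₁), Q≈813.4) = $2,083,909.40
TC(tier 2, Q≈3,930.0) = $2,100,361.65
Minimum at tier 1 (EOQ₁): $2,083,909.40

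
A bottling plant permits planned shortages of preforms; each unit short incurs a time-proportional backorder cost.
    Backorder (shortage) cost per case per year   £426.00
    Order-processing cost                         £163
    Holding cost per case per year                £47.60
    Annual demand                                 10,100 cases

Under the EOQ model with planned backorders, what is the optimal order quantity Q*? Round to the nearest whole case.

277 cases

Q* = √(2DS/H) · √((H + b)/b)
   = √(2 × 10,100 × 163 / 47.6) · √((47.6 + 426) / 426)
   = 263.006 × 1.0544 ≈ 277.31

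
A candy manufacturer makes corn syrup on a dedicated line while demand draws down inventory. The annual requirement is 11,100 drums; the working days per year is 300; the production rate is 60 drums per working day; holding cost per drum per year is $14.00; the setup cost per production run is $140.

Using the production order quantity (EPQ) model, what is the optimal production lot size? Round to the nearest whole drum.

d = 11,100/300 = 37.0000 drums/day;  effective holding cost H(1 − d/p) = 14·(1 − 37.0000/60) = 5.36667
Q* = √(2DS / H_eff) = √(2·11,100·140 / 5.36667) ≈ 761.01

761 drums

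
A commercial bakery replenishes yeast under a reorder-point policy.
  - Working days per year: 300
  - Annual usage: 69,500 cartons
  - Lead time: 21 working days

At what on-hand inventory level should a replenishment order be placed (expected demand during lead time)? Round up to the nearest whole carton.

Daily demand d = 69,500 / 300 = 231.667 cartons/day
Demand during lead time = 231.667 × 21 = 4,865.00
Reorder point = 4,865.00 → round up

4,865 cartons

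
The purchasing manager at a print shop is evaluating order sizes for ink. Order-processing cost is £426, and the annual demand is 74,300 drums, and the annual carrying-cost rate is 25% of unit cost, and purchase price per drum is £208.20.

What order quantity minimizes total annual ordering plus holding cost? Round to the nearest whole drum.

1,103 drums

H = i·C = 0.25 × £208.2 = £52.0500 per drum-year
2DS/H = 2·74,300·426/52.05 = 1,216,207.49
EOQ = √1,216,207.49 ≈ 1,102.82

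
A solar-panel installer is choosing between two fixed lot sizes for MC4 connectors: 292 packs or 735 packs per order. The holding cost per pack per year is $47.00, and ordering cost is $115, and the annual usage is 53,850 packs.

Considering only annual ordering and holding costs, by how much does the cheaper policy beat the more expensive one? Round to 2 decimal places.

$2,372.04

For each Q, cost = (D/Q)·S + (Q/2)·H.
TC(292) = (53,850/292)×115 + (292/2)×47 = $28,070.05
TC(735) = (53,850/735)×115 + (735/2)×47 = $25,698.01
Cheaper: Q = 735.  Difference = $2,372.04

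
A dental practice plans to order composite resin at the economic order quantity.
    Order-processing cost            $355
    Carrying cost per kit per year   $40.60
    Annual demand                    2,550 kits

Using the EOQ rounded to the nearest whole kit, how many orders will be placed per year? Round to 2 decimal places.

12.09 orders per year

Q* = √(2·D·S / H) = √(2·2,550·355 / 40.6) = √44,593.6 ≈ 211.17 → Q = 211
Orders per year = D/Q = 2,550 / 211 = 12.085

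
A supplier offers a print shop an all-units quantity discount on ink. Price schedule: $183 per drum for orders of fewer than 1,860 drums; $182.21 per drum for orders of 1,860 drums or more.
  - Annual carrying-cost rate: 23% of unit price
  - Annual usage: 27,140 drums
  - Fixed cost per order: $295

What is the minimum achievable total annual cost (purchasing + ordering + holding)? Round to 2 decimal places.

$4,988,458.58

H₁ = 23%×$183 = $42.0900;  H₂ = 23%×$182.21 = $41.9083
EOQ₁ = √(2×27,140×295/42.0900) = 616.80  (< 1,860, feasible at tier 1)
EOQ₂ = √(2×27,140×295/41.9083) = 618.13  (< 1,860 → use Q = 1,860 at tier-2 price)
TC(tier 1 (EOQ₁), Q≈616.8) = $4,992,580.94
TC(tier 2, Q≈1,860.0) = $4,988,458.58
Minimum at tier 2: $4,988,458.58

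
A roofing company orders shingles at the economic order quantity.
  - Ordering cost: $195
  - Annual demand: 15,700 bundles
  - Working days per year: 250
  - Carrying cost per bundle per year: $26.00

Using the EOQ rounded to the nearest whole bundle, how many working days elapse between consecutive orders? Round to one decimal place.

7.7 days

Q* = √(2·D·S / H) = √(2·15,700·195 / 26) = √235,500.0 ≈ 485.28 → Q = 485 bundles
Cycle time = (working days × Q)/D = (250 × 485) / 15,700 = 7.723 days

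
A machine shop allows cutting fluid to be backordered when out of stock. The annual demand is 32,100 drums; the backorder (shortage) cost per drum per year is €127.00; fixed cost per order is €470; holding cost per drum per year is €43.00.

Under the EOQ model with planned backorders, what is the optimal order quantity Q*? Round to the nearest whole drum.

Basic EOQ = √(2·32,100·470/43) = 837.688
Backorder adjustment √((H+b)/b) = √((43+127)/127) = 1.1570
Q* = 837.688 × 1.1570 ≈ 969.18

969 drums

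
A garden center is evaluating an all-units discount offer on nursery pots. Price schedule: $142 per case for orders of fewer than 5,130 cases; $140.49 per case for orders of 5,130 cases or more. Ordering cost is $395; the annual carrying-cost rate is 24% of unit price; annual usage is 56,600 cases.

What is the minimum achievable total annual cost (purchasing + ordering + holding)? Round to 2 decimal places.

$8,042,577.73

H₁ = 24%×$142 = $34.0800;  H₂ = 24%×$140.49 = $33.7176
EOQ₁ = √(2×56,600×395/34.0800) = 1,145.44  (< 5,130, feasible at tier 1)
EOQ₂ = √(2×56,600×395/33.7176) = 1,151.58  (< 5,130 → use Q = 5,130 at tier-2 price)
TC(tier 1 (EOQ₁), Q≈1,145.4) = $8,076,236.56
TC(tier 2, Q≈5,130.0) = $8,042,577.73
Minimum at tier 2: $8,042,577.73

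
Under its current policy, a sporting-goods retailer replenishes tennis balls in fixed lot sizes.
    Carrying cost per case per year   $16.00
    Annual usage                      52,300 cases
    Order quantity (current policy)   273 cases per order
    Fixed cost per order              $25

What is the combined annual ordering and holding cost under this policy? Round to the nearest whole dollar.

Orders/yr = 52,300/273 = 191.575; ordering cost = 191.575 × $25 = $4,789.38
Average inventory = 273/2 = 136.5; holding cost = 136.5 × $16 = $2,184.00
Total = $4,789.38 + $2,184.00 = $6,973.38

$6,973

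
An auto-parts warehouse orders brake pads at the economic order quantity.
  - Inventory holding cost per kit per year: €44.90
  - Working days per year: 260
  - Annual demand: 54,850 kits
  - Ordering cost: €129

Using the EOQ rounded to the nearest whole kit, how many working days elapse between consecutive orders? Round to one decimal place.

Optimal lot size Q* = (2 × 54,850 × €129 / €44.9)^½ ≈ 561.40 → Q = 561 kits
T = Q/D × 260 days = 561/54,850 × 260 = 2.659 days

2.7 days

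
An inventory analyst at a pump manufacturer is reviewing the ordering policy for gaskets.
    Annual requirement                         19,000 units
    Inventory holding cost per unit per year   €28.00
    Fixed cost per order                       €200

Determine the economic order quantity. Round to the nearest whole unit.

521 units

2DS/H = 2·19,000·200/28 = 271,428.57
EOQ = √271,428.57 ≈ 520.99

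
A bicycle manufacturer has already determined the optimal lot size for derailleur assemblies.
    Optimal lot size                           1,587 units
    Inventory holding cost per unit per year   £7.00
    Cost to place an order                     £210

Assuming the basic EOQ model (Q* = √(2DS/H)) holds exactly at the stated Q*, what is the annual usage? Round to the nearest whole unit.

41,976 units per year

EOQ relation: Q² = 2DS/H, so rearrange for the unknown.
D = Q²H / (2S) = 1,587² × 7 / (2 × 210) = 41,976.15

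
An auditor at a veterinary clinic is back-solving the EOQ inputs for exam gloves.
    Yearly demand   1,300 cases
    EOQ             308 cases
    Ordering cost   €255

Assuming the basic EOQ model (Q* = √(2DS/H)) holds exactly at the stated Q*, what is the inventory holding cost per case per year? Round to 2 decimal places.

€6.99

From Q* = √(2DS/H) ⇒ Q*² = 2DS/H.
H = 2DS / Q² = 2 × 1,300 × 255 / 308² = 6.9890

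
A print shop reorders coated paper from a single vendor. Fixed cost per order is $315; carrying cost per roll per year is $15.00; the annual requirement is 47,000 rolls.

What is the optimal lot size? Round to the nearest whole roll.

1,405 rolls

Optimal lot size Q* = (2 × 47,000 × $315 / $15)^½ ≈ 1,404.99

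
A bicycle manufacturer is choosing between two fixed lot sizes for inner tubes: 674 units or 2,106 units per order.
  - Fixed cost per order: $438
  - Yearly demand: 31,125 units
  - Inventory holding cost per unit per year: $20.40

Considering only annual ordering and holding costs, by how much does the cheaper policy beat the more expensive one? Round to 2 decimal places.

For each Q, cost = (D/Q)·S + (Q/2)·H.
TC(674) = (31,125/674)×438 + (674/2)×20.4 = $27,101.43
TC(2,106) = (31,125/2,106)×438 + (2,106/2)×20.4 = $27,954.49
Cheaper: Q = 674.  Difference = $853.06

$853.06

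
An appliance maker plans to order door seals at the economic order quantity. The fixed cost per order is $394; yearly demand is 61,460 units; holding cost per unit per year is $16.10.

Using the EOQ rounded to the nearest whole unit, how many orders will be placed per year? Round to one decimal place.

Q* = √(2·D·S / H) = √(2·61,460·394 / 16.1) = √3,008,104.3 ≈ 1,734.39 → Q = 1,734
Orders per year = D/Q = 61,460 / 1,734 = 35.444

35.4 orders per year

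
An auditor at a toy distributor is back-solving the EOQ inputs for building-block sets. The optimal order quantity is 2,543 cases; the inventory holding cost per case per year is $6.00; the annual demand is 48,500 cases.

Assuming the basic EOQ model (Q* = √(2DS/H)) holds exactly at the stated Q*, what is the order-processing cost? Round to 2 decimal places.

From Q* = √(2DS/H) ⇒ Q*² = 2DS/H.
S = Q²H / (2D) = 2,543² × 6 / (2 × 48,500) = 400.0113

$400.01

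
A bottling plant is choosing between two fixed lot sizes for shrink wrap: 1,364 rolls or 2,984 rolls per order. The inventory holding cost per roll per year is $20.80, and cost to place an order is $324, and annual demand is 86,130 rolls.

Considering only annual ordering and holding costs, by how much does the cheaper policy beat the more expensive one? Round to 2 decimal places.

TC(Q) = (D/Q)S + (Q/2)H
TC(1,364) = (86,130/1,364)×324 + (1,364/2)×20.8 = $34,644.63
TC(2,984) = (86,130/2,984)×324 + (2,984/2)×20.8 = $40,385.52
Lots of 1,364 are cheaper by $5,740.88.

$5,740.88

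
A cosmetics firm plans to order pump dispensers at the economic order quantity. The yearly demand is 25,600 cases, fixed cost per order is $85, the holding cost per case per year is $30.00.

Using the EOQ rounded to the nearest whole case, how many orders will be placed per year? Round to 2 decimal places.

Q* = √(2·D·S / H) = √(2·25,600·85 / 30) = √145,066.7 ≈ 380.88 → Q = 381
Orders per year = D/Q = 25,600 / 381 = 67.192

67.19 orders per year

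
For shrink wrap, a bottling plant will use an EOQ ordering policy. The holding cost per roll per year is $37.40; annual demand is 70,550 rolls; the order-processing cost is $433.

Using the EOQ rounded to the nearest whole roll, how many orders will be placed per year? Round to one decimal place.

Optimal lot size Q* = (2 × 70,550 × $433 / $37.4)^½ ≈ 1,278.12 → Q = 1,278
Orders per year = D/Q = 70,550 / 1,278 = 55.203

55.2 orders per year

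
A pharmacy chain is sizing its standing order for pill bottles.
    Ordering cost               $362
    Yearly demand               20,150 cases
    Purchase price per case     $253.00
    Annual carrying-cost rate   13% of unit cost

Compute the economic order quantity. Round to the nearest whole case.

666 cases

H = i·C = 0.13 × $253 = $32.8900 per case-year
Optimal lot size Q* = (2 × 20,150 × $362 / $32.89)^½ ≈ 666.00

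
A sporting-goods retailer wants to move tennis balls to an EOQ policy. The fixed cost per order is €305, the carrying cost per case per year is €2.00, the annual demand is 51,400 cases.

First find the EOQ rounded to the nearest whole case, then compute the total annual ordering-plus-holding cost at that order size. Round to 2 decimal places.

€7,918.84

EOQ = √(2DS/H) = √(2 × 51,400 × 305 / 2)
    = √(15,677,000.00) ≈ 3,959.42 → Q = 3,959 cases
Orders/yr = 51,400/3,959 = 12.983; ordering cost = 12.983 × €305 = €3,959.84
Average inventory = 3,959/2 = 1979.5; holding cost = 1979.5 × €2 = €3,959.00
Total = €3,959.84 + €3,959.00 = €7,918.84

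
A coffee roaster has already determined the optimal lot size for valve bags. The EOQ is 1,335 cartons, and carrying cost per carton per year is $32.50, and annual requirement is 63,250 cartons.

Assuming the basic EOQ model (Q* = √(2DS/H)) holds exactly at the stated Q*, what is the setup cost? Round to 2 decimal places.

$457.88

From Q* = √(2DS/H) ⇒ Q*² = 2DS/H.
S = Q²H / (2D) = 1,335² × 32.5 / (2 × 63,250) = 457.8839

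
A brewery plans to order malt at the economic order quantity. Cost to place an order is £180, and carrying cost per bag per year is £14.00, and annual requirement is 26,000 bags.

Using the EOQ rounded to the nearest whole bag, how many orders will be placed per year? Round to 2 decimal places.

31.78 orders per year

Optimal lot size Q* = (2 × 26,000 × £180 / £14)^½ ≈ 817.66 → Q = 818
Orders per year = D/Q = 26,000 / 818 = 31.785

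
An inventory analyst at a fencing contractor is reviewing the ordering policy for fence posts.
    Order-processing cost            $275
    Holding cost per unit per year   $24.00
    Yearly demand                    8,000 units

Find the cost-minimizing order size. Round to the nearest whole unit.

Optimal lot size Q* = (2 × 8,000 × $275 / $24)^½ ≈ 428.17

428 units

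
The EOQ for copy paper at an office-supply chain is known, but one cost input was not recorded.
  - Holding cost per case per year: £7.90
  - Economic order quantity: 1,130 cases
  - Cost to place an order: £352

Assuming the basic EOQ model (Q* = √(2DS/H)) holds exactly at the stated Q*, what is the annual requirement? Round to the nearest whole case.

Since Q* = (2DS/H)^½, squaring gives Q*²·H = 2DS.
D = Q²H / (2S) = 1,130² × 7.9 / (2 × 352) = 14,328.85

14,329 cases per year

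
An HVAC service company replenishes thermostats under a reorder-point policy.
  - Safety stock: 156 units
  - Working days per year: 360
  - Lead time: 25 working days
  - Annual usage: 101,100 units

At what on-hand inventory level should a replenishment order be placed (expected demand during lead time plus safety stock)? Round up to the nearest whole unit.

7,177 units

Daily demand d = 101,100 / 360 = 280.833 units/day
Demand during lead time = 280.833 × 25 = 7,020.83
Reorder point = 7,020.83 + 156 = 7,176.83 → round up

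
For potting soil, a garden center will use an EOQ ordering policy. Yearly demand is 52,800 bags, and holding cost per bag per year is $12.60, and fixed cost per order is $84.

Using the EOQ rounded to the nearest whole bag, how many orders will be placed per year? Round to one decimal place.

62.9 orders per year

Optimal lot size Q* = (2 × 52,800 × $84 / $12.6)^½ ≈ 839.05 → Q = 839
Orders per year = D/Q = 52,800 / 839 = 62.932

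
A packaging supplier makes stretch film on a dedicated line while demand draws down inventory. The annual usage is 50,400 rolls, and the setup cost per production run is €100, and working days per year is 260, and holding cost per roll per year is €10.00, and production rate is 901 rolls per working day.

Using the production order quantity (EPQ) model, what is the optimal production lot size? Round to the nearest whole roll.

Daily demand d = 50,400/260 = 193.846; p = 901; 1 − d/p = 0.78485
EPQ = √(2DS / (H(1 − d/p)))
    = √(2 × 50,400 × 100 / (10 × 0.78485)) ≈ 1,133.28

1,133 rolls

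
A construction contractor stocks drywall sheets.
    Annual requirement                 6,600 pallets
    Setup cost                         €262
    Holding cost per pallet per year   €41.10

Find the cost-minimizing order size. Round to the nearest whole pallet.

Optimal lot size Q* = (2 × 6,600 × €262 / €41.1)^½ ≈ 290.08

290 pallets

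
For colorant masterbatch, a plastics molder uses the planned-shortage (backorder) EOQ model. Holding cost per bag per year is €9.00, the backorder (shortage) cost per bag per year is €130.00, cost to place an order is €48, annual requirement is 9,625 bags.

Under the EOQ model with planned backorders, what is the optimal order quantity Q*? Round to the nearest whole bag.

Basic EOQ = √(2·9,625·48/9) = 320.416
Backorder adjustment √((H+b)/b) = √((9+130)/130) = 1.0340
Q* = 320.416 × 1.0340 ≈ 331.32

331 bags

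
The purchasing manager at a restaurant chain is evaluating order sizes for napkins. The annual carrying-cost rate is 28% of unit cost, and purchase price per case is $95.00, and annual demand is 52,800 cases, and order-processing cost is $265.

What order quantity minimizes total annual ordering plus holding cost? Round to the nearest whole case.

Holding cost per case per year: H = 28% × $95 = $26.6000
2DS/H = 2·52,800·265/26.6 = 1,052,030.08
EOQ = √1,052,030.08 ≈ 1,025.69

1,026 cases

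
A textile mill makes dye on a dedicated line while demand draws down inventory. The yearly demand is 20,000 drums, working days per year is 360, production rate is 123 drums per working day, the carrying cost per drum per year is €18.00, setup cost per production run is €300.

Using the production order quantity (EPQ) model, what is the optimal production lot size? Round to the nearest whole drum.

d = 20,000/360 = 55.5556 drums/day;  effective holding cost H(1 − d/p) = 18·(1 − 55.5556/123) = 9.86992
Q* = √(2DS / H_eff) = √(2·20,000·300 / 9.86992) ≈ 1,102.64

1,103 drums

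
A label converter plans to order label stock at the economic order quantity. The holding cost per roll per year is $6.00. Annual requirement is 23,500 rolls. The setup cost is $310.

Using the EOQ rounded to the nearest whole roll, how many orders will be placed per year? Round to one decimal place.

Optimal lot size Q* = (2 × 23,500 × $310 / $6)^½ ≈ 1,558.31 → Q = 1,558
N = D/Q = 23,500/1,558 ≈ 15.083 orders/yr

15.1 orders per year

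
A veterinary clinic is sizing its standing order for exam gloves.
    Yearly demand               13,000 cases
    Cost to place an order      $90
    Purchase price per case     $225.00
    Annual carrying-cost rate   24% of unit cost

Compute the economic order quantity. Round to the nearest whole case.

208 cases

Holding cost per case per year: H = 24% × $225 = $54.0000
Q* = √(2·D·S / H) = √(2·13,000·90 / 54) = √43,333.3 ≈ 208.17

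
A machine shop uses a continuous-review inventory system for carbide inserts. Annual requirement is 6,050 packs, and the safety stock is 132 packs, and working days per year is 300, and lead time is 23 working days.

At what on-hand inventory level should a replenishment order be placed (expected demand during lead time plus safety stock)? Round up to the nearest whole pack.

Daily demand d = 6,050 / 300 = 20.167 packs/day
Demand during lead time = 20.167 × 23 = 463.83
Reorder point = 463.83 + 132 = 595.83 → round up

596 packs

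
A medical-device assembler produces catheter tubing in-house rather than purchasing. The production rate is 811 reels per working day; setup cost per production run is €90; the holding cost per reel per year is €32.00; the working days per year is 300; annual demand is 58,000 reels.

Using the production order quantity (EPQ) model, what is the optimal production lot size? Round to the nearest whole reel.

654 reels

d = 58,000/300 = 193.3333 reels/day;  effective holding cost H(1 − d/p) = 32·(1 − 193.3333/811) = 24.37156
Q* = √(2DS / H_eff) = √(2·58,000·90 / 24.37156) ≈ 654.50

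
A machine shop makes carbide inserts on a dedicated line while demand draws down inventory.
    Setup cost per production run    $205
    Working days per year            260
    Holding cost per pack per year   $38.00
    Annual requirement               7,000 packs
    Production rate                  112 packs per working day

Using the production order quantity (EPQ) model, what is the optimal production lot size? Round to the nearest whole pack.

d = 7,000/260 = 26.9231 packs/day;  effective holding cost H(1 − d/p) = 38·(1 − 26.9231/112) = 28.86538
Q* = √(2DS / H_eff) = √(2·7,000·205 / 28.86538) ≈ 315.32

315 packs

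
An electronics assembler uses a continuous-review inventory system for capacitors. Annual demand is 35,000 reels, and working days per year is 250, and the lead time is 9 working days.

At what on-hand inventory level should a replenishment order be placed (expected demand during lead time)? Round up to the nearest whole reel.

Daily demand d = 35,000 / 250 = 140.000 reels/day
Demand during lead time = 140.000 × 9 = 1,260.00
Reorder point = 1,260.00 → round up

1,260 reels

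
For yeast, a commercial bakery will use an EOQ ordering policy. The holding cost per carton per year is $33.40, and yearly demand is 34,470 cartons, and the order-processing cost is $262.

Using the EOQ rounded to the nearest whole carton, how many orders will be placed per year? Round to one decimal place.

46.9 orders per year

Q* = √(2·D·S / H) = √(2·34,470·262 / 33.4) = √540,786.8 ≈ 735.38 → Q = 735
Orders per year = D/Q = 34,470 / 735 = 46.898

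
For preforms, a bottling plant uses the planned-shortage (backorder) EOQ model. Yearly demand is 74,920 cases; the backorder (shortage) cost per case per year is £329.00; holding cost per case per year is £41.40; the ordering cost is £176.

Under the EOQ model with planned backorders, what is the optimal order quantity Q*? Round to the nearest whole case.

Q* = √(2DS/H) · √((H + b)/b)
   = √(2 × 74,920 × 176 / 41.4) · √((41.4 + 329) / 329)
   = 798.123 × 1.0611 ≈ 846.85

847 cases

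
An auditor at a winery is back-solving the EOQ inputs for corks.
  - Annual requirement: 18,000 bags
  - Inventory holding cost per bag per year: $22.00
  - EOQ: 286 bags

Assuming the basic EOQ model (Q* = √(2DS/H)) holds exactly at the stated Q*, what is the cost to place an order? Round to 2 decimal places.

$49.99

From Q* = √(2DS/H) ⇒ Q*² = 2DS/H.
S = Q²H / (2D) = 286² × 22 / (2 × 18,000) = 49.9864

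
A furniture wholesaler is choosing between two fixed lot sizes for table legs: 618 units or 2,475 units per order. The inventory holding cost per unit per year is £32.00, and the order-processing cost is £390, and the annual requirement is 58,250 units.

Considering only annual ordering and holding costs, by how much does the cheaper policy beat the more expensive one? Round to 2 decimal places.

£2,131.08

TC(Q) = (D/Q)S + (Q/2)H
TC(618) = (58,250/618)×390 + (618/2)×32 = £46,647.71
TC(2,475) = (58,250/2,475)×390 + (2,475/2)×32 = £48,778.79
Lots of 618 are cheaper by £2,131.08.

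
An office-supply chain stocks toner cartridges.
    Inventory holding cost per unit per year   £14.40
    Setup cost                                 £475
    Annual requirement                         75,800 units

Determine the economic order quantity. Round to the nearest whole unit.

2,236 units

EOQ = √(2DS/H) = √(2 × 75,800 × 475 / 14.4)
    = √(5,000,694.44) ≈ 2,236.22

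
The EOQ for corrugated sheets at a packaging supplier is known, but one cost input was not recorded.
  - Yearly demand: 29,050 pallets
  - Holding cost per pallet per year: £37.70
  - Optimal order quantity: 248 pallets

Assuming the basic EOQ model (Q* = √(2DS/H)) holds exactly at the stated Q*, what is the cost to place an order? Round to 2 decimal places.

EOQ relation: Q² = 2DS/H, so rearrange for the unknown.
S = Q²H / (2D) = 248² × 37.7 / (2 × 29,050) = 39.9088

£39.91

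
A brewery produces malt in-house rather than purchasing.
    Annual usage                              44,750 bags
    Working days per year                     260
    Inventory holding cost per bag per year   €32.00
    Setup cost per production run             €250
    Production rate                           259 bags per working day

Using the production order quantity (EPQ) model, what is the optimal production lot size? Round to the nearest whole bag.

1,444 bags

Daily demand d = 44,750/260 = 172.115; p = 259; 1 − d/p = 0.33546
EPQ = √(2DS / (H(1 − d/p)))
    = √(2 × 44,750 × 250 / (32 × 0.33546)) ≈ 1,443.73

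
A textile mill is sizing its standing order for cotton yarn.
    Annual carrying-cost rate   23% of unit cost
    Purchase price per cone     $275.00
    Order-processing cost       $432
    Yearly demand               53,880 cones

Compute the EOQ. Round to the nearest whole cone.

858 cones

Holding cost per cone per year: H = 23% × $275 = $63.2500
Q* = √(2·D·S / H) = √(2·53,880·432 / 63.25) = √736,005.1 ≈ 857.91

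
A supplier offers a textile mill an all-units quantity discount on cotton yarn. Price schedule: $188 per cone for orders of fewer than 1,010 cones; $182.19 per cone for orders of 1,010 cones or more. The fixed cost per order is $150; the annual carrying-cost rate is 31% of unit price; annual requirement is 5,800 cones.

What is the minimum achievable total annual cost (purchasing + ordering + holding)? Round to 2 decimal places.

H₁ = 31%×$188 = $58.2800;  H₂ = 31%×$182.19 = $56.4789
EOQ₁ = √(2×5,800×150/58.2800) = 172.79  (< 1,010, feasible at tier 1)
EOQ₂ = √(2×5,800×150/56.4789) = 175.52  (< 1,010 → use Q = 1,010 at tier-2 price)
TC(tier 1 (EOQ₁), Q≈172.8) = $1,100,470.11
TC(tier 2, Q≈1,010.0) = $1,086,085.23
Minimum at tier 2: $1,086,085.23

$1,086,085.23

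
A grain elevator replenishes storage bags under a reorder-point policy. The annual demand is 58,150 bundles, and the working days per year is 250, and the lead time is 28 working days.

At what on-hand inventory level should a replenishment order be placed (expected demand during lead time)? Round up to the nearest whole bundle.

6,513 bundles

Daily demand d = 58,150 / 250 = 232.600 bundles/day
Demand during lead time = 232.600 × 28 = 6,512.80
Reorder point = 6,512.80 → round up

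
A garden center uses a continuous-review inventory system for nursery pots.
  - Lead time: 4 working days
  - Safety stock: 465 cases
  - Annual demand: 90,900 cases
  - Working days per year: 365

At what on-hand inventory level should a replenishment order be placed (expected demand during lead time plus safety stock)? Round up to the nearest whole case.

1,462 cases

Daily demand d = 90,900 / 365 = 249.041 cases/day
Demand during lead time = 249.041 × 4 = 996.16
Reorder point = 996.16 + 465 = 1,461.16 → round up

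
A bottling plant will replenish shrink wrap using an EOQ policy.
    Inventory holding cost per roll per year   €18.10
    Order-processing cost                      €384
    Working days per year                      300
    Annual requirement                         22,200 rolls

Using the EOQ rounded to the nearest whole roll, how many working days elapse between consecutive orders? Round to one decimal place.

13.1 days

EOQ = √(2DS/H) = √(2 × 22,200 × 384 / 18.1)
    = √(941,966.85) ≈ 970.55 → Q = 971 rolls
Cycle time = (working days × Q)/D = (300 × 971) / 22,200 = 13.122 days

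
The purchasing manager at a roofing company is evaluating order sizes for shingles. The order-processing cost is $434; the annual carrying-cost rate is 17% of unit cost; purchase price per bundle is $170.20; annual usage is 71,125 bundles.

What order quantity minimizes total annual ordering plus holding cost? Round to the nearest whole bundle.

Carrying cost H = $170.2 × 17% = $28.9340/bundle/yr
2DS/H = 2·71,125·434/28.934 = 2,133,700.84
EOQ = √2,133,700.84 ≈ 1,460.72

1,461 bundles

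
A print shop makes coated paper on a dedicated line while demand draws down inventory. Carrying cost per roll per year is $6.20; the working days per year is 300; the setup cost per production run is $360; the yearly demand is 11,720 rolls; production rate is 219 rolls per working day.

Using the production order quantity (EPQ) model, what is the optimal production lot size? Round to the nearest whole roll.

Daily demand d = 11,720/300 = 39.067; p = 219; 1 − d/p = 0.82161
EPQ = √(2DS / (H(1 − d/p)))
    = √(2 × 11,720 × 360 / (6.2 × 0.82161)) ≈ 1,287.06

1,287 rolls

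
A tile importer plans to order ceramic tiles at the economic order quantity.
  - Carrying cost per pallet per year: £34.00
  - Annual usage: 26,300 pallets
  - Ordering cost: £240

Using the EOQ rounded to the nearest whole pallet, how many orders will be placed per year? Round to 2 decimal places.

EOQ = √(2DS/H) = √(2 × 26,300 × 240 / 34)
    = √(371,294.12) ≈ 609.34 → Q = 609
N = D/Q = 26,300/609 ≈ 43.186 orders/yr

43.19 orders per year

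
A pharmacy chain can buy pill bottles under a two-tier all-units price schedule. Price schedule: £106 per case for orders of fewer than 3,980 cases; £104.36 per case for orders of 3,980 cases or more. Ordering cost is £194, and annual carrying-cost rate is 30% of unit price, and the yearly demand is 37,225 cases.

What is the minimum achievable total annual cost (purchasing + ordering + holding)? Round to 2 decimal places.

£3,948,918.40

H₁ = 30%×£106 = £31.8000;  H₂ = 30%×£104.36 = £31.3080
EOQ₁ = √(2×37,225×194/31.8000) = 673.94  (< 3,980, feasible at tier 1)
EOQ₂ = √(2×37,225×194/31.3080) = 679.21  (< 3,980 → use Q = 3,980 at tier-2 price)
TC(tier 1 (EOQ₁), Q≈673.9) = £3,967,281.21
TC(tier 2, Q≈3,980.0) = £3,948,918.40
Minimum at tier 2: £3,948,918.40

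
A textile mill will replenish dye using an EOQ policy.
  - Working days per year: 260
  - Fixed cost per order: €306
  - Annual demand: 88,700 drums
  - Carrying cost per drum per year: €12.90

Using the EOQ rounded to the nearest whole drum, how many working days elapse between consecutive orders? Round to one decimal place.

Q* = √(2·D·S / H) = √(2·88,700·306 / 12.9) = √4,208,093.0 ≈ 2,051.36 → Q = 2,051 drums
T = Q/D × 260 days = 2,051/88,700 × 260 = 6.012 days

6.0 days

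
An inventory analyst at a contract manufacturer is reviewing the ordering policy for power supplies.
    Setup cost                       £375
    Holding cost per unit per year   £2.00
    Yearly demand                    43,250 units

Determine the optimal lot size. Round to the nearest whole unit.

4,027 units

Optimal lot size Q* = (2 × 43,250 × £375 / £2)^½ ≈ 4,027.25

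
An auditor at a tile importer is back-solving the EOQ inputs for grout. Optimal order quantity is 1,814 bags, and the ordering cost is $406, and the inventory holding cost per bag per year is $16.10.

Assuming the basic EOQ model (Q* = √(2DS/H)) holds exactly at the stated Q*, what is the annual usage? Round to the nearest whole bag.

Since Q* = (2DS/H)^½, squaring gives Q*²·H = 2DS.
D = Q²H / (2S) = 1,814² × 16.1 / (2 × 406) = 65,244.58

65,245 bags per year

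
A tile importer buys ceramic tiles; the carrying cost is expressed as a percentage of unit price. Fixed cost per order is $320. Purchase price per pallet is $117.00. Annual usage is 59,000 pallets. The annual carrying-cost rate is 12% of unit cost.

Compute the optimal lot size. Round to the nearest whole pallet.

1,640 pallets

Carrying cost H = $117 × 12% = $14.0400/pallet/yr
Q* = √(2·D·S / H) = √(2·59,000·320 / 14.04) = √2,689,458.7 ≈ 1,639.96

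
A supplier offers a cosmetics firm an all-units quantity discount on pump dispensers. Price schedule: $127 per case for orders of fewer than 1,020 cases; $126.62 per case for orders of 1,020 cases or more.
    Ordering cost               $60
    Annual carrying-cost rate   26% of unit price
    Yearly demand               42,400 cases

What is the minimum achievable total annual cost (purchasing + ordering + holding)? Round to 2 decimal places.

H₁ = 26%×$127 = $33.0200;  H₂ = 26%×$126.62 = $32.9212
EOQ₁ = √(2×42,400×60/33.0200) = 392.54  (< 1,020, feasible at tier 1)
EOQ₂ = √(2×42,400×60/32.9212) = 393.13  (< 1,020 → use Q = 1,020 at tier-2 price)
TC(tier 1 (EOQ₁), Q≈392.5) = $5,397,761.70
TC(tier 2, Q≈1,020.0) = $5,387,971.93
Minimum at tier 2: $5,387,971.93

$5,387,971.93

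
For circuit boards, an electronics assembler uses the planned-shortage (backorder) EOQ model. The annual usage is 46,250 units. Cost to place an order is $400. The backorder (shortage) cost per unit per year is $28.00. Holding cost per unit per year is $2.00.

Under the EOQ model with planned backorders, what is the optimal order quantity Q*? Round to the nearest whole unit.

Basic EOQ = √(2·46,250·400/2) = 4,301.163
Backorder adjustment √((H+b)/b) = √((2+28)/28) = 1.0351
Q* = 4,301.163 × 1.0351 ≈ 4,452.13

4,452 units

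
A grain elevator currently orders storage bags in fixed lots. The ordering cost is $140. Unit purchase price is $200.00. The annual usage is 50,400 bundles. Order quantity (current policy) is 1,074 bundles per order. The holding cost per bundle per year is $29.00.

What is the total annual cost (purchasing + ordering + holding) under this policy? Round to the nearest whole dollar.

$10,102,143

Orders/yr = 50,400/1,074 = 46.927; ordering cost = 46.927 × $140 = $6,569.83
Average inventory = 1,074/2 = 537; holding cost = 537 × $29 = $15,573.00
Purchase cost = D·C = 50,400 × 200 = $10,080,000.00
Total = $6,569.83 + $15,573.00 + $10,080,000.00 = $10,102,142.83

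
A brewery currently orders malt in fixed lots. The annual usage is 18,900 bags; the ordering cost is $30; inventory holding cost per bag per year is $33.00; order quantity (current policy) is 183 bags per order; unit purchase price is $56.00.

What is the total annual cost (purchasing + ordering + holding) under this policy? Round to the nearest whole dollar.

$1,064,518

Ordering: D/Q × S = 18,900/183 × $30 = $3,098.36
Holding:  Q/2 × H = 183/2 × $33 = $3,019.50
Purchase cost = D·C = 18,900 × 56 = $1,058,400.00
Total = $3,098.36 + $3,019.50 + $1,058,400.00 = $1,064,517.86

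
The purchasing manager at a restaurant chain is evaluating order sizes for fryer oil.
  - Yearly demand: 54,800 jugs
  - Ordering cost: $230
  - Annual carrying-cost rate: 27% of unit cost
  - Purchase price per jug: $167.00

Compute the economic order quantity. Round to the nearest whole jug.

H = i·C = 0.27 × $167 = $45.0900 per jug-year
EOQ = √(2DS/H) = √(2 × 54,800 × 230 / 45.09)
    = √(559,059.66) ≈ 747.70

748 jugs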